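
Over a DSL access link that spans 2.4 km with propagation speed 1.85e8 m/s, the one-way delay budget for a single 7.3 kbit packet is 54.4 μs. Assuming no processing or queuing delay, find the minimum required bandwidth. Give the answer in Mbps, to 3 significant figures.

176 Mbps

Propagation delay = 2400 / 185000000 = 12.973 μs.
Transmission budget = 54.4 − 12.973 = 41.427 μs.
R ≥ L / t_tx = 7300 bits / 4.1427e-05 s = 176 Mbps.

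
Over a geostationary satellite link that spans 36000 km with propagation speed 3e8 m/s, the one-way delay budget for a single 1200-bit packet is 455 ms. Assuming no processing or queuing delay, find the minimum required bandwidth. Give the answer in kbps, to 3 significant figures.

3.58 kbps

Propagation delay = 36000000 / 300000000 = 120 ms.
Transmission budget = 455 − 120 = 335 ms.
R ≥ L / t_tx = 1200 bits / 0.335 s = 3.58 kbps.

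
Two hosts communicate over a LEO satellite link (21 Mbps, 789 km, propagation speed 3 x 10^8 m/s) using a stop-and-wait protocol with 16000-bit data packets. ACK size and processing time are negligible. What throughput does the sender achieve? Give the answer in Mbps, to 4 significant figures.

t_tx = L/R = 16000/21000000 = 0.000761905 s.
t_prop = 789000/300000000 = 0.00263 s; RTT = 0.00526 s.
Cycle = t_tx + RTT = 0.0060219 s.
Throughput = L / cycle = 16000 / 0.0060219 = 2.657 Mbps.

2.657 Mbps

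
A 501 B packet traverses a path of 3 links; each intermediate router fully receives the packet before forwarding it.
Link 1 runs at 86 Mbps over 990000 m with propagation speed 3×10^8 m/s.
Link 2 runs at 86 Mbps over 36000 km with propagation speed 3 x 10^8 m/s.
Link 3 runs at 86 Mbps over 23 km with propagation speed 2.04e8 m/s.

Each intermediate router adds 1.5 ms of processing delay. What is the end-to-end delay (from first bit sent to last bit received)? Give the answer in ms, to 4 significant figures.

126.6 ms

L = 501 × 8 = 4008 bits.
Transmission delay per hop = L/R = 4008/86000000 = 0.0466047 ms; 3 hops → 0.139814 ms.
Propagation delays (d/s per hop): 3.3, 120, 0.112745 ms; sum = 123.413 ms.
Processing at 2 router(s): 2 × 1.5 ms = 3 ms.
End-to-end = 126.6 ms.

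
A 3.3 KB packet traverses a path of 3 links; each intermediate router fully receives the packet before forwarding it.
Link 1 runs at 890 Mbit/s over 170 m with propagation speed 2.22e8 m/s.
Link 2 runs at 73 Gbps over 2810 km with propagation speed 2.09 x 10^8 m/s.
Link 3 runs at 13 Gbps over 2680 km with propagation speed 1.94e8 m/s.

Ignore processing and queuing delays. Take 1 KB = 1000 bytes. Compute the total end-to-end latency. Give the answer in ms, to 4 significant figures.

L = 26400 bits.
Transmission delays (L/R per hop): 0.0296629, 0.000361644, 0.00203077 ms; sum = 0.0320553 ms.
Propagation delays (d/s per hop): 0.000765766, 13.445, 13.8144 ms; sum = 27.2602 ms.
End-to-end = 27.29 ms.

27.29 ms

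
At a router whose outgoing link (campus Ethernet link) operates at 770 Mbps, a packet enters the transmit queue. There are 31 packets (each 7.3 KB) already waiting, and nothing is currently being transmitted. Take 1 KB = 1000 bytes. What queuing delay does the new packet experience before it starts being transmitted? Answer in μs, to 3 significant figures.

2350 μs

Each queued packet: L/R = 58400/770000000 = 75.8442 μs.
31 queued → 2351.17 μs.
Queuing delay = 2350 μs.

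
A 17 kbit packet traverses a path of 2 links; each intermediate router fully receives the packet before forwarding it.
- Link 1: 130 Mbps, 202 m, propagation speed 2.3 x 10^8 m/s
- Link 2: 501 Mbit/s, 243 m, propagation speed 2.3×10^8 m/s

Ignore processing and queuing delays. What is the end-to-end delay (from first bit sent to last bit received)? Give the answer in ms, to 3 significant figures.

L = 17000 bits.
Transmission delays (L/R per hop): 0.130769, 0.0339321 ms; sum = 0.164701 ms.
Propagation delays (d/s per hop): 0.000878261, 0.00105652 ms; sum = 0.00193478 ms.
End-to-end = 0.167 ms.

0.167 ms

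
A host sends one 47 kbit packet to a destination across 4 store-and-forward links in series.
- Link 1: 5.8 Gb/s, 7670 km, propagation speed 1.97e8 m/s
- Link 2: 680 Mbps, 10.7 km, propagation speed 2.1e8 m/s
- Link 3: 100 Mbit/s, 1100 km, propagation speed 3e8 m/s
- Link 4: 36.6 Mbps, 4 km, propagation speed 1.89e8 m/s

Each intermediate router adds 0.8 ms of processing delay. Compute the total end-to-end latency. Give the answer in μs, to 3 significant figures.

46900 μs

L = 47000 bits.
Transmission delays (L/R per hop): 8.10345, 69.1176, 470, 1284.15 μs; sum = 1831.37 μs.
Propagation delays (d/s per hop): 38934, 50.9524, 3666.67, 21.164 μs; sum = 42672.8 μs.
Processing at 3 router(s): 3 × 0.8 ms = 2400 μs.
End-to-end = 46900 μs.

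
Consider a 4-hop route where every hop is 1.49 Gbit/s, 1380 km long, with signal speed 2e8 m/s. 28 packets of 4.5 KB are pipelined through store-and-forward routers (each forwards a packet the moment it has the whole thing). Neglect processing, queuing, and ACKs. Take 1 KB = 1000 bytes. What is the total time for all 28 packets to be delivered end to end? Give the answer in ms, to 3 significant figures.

28.3 ms

Per-hop transmission t_tx = L/R = 36000/1490000000 = 0.0241611 ms.
Per-hop propagation t_prop = 1380000/200000000 = 6.9 ms.
Pipeline fill: first packet needs 4·t_tx to clear all hops; remaining 27 packets each add one t_tx.
Total = (4+28-1)·t_tx + 4·t_prop = 31·0.0241611 + 4·6.9 = 28.3 ms.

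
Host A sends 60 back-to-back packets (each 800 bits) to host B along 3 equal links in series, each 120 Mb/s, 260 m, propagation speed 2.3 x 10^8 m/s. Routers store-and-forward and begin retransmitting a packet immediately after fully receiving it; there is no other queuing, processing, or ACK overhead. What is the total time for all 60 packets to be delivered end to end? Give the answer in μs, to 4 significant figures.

416.7 μs

Per-hop transmission t_tx = L/R = 800/120000000 = 6.66667 μs.
Per-hop propagation t_prop = 260/2.3e+08 = 1.13043 μs.
Pipeline fill: first packet needs 3·t_tx to clear all hops; remaining 59 packets each add one t_tx.
Total = (3+60-1)·t_tx + 3·t_prop = 62·6.66667 + 3·1.13043 = 416.7 μs.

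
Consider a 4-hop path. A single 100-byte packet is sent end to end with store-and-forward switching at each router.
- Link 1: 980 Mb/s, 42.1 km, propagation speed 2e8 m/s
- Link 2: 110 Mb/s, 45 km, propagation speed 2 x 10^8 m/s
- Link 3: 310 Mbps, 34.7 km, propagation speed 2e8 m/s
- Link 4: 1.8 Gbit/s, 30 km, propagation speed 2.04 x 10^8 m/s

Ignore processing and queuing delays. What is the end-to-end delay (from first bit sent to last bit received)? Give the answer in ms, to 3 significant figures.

L = 100 × 8 = 800 bits.
Transmission delays (L/R per hop): 0.000816327, 0.00727273, 0.00258065, 0.000444444 ms; sum = 0.0111141 ms.
Propagation delays (d/s per hop): 0.2105, 0.225, 0.1735, 0.147059 ms; sum = 0.756059 ms.
End-to-end = 0.767 ms.

0.767 ms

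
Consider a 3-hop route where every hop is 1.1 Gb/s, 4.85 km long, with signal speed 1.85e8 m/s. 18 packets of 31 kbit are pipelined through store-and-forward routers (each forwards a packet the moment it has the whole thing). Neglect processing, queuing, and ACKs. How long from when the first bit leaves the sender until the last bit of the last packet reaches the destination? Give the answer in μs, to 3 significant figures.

Per-hop transmission t_tx = L/R = 31000/1100000000 = 28.1818 μs.
Per-hop propagation t_prop = 4850/185000000 = 26.2162 μs.
Pipeline fill: first packet needs 3·t_tx to clear all hops; remaining 17 packets each add one t_tx.
Total = (3+18-1)·t_tx + 3·t_prop = 20·28.1818 + 3·26.2162 = 642 μs.

642 μs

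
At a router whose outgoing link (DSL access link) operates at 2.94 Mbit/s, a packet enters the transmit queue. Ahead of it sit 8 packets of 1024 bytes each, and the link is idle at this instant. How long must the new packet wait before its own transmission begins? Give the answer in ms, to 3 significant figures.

Each queued packet: L/R = 8192/2940000 = 2.78639 ms.
8 queued → 22.2912 ms.
Queuing delay = 22.3 ms.

22.3 ms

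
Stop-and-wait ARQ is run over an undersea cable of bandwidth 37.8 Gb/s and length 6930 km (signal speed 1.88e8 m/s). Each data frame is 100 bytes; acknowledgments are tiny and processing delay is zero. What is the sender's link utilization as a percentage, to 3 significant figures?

0.0000287 %

t_tx = L/R = 800/37800000000 = 2.1164e-08 s.
t_prop = 6930000/188000000 = 0.0368617 s; RTT = 0.0737234 s.
Cycle = t_tx + RTT = 0.0737234 s.
Utilization = t_tx / cycle = 2.1164e-08/0.0737234 = 0.0000287 %.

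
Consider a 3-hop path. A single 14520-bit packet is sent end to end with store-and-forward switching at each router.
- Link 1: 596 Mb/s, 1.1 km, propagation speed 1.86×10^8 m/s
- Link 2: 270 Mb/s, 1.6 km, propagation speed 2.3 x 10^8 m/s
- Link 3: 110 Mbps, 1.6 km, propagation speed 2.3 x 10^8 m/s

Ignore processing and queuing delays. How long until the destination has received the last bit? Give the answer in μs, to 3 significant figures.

230 μs

Transmission delays (L/R per hop): 24.3624, 53.7778, 132 μs; sum = 210.14 μs.
Propagation delays (d/s per hop): 5.91398, 6.95652, 6.95652 μs; sum = 19.827 μs.
End-to-end = 230 μs.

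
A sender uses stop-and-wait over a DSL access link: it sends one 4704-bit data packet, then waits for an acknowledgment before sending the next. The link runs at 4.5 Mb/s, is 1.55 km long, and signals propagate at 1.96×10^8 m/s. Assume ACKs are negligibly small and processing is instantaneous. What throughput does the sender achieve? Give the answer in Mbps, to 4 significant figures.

t_tx = L/R = 4704/4500000 = 0.00104533 s.
t_prop = 1550/196000000 = 7.90816e-06 s; RTT = 1.58163e-05 s.
Cycle = t_tx + RTT = 0.00106115 s.
Throughput = L / cycle = 4704 / 0.00106115 = 4.433 Mbps.

4.433 Mbps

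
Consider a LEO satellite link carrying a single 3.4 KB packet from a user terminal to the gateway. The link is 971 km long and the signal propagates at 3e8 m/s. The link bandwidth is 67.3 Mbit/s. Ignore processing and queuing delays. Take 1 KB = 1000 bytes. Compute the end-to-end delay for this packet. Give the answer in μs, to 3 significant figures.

L = 27200 bits.
Transmission delay = L/R = 27200 / 67300000 = 404.16 μs.
Propagation delay = d/s = 971000 m / 300000000 m/s = 3236.67 μs.
Total = 3640 μs.

3640 μs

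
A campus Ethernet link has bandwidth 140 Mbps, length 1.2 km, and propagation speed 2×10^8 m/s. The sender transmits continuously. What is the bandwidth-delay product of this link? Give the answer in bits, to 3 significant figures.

Propagation delay = 1200 / 200000000 = 6e-06 s.
BDP = R × t_prop = 140000000 × 6e-06 = 840 bits.

840 bits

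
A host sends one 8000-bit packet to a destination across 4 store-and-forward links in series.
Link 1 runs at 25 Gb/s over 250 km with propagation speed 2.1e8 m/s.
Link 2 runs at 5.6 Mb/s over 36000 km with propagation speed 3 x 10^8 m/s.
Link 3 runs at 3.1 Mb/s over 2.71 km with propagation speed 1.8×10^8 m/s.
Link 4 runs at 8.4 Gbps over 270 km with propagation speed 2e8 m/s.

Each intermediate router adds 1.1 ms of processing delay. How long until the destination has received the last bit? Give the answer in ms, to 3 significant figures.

Transmission delays (L/R per hop): 0.00032, 1.42857, 2.58065, 0.000952381 ms; sum = 4.01049 ms.
Propagation delays (d/s per hop): 1.19048, 120, 0.0150556, 1.35 ms; sum = 122.556 ms.
Processing at 3 router(s): 3 × 1.1 ms = 3.3 ms.
End-to-end = 130 ms.

130 ms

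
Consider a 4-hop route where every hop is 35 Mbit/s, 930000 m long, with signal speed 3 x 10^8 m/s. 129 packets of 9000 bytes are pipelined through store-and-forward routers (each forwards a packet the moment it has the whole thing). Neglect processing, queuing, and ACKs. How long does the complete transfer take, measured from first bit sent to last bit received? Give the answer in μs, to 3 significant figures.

284000 μs

Per-hop transmission t_tx = L/R = 72000/35000000 = 2057.14 μs.
Per-hop propagation t_prop = 930000/300000000 = 3100 μs.
Pipeline fill: first packet needs 4·t_tx to clear all hops; remaining 128 packets each add one t_tx.
Total = (4+129-1)·t_tx + 4·t_prop = 132·2057.14 + 4·3100 = 284000 μs.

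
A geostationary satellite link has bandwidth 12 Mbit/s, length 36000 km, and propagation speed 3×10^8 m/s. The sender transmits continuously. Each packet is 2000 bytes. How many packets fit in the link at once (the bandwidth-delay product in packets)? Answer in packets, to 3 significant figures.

Propagation delay = 36000000 / 300000000 = 0.12 s.
BDP = R × t_prop = 12000000 × 0.12 = 1440000 bits.
In packets of 16000 bits: 90.0 packets.

90.0 packets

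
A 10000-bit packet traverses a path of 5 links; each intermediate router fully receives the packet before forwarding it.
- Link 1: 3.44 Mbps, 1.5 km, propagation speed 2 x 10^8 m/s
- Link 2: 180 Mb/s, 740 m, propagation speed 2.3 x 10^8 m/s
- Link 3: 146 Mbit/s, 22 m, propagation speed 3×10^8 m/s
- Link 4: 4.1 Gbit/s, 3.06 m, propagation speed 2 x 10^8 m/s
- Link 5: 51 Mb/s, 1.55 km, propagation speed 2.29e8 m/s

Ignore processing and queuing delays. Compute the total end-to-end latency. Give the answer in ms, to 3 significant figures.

3.25 ms

Transmission delays (L/R per hop): 2.90698, 0.0555556, 0.0684932, 0.00243902, 0.196078 ms; sum = 3.22954 ms.
Propagation delays (d/s per hop): 0.0075, 0.00321739, 7.33333e-05, 1.53e-05, 0.00676856 ms; sum = 0.0175746 ms.
End-to-end = 3.25 ms.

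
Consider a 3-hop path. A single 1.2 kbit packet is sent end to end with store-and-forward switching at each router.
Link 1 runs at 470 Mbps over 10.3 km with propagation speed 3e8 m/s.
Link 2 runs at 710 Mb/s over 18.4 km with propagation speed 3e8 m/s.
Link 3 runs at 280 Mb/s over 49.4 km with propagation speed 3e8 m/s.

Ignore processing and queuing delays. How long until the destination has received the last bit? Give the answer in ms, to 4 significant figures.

0.2689 ms

L = 1200 bits.
Transmission delays (L/R per hop): 0.00255319, 0.00169014, 0.00428571 ms; sum = 0.00852905 ms.
Propagation delays (d/s per hop): 0.0343333, 0.0613333, 0.164667 ms; sum = 0.260333 ms.
End-to-end = 0.2689 ms.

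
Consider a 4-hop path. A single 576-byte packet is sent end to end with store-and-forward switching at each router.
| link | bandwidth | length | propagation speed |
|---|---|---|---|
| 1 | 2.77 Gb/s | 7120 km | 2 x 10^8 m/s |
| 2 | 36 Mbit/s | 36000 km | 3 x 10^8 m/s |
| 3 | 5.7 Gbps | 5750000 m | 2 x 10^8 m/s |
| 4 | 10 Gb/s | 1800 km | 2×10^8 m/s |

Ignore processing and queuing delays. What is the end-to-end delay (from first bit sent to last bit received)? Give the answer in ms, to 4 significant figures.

193.5 ms

L = 576 × 8 = 4608 bits.
Transmission delays (L/R per hop): 0.00166354, 0.128, 0.000808421, 0.0004608 ms; sum = 0.130933 ms.
Propagation delays (d/s per hop): 35.6, 120, 28.75, 9 ms; sum = 193.35 ms.
End-to-end = 193.5 ms.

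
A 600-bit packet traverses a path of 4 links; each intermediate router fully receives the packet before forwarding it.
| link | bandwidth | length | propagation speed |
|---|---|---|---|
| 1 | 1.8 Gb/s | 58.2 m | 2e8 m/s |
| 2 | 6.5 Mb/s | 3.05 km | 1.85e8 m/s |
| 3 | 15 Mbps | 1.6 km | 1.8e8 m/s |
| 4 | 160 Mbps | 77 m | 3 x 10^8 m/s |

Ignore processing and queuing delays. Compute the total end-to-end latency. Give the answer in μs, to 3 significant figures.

162 μs

Transmission delays (L/R per hop): 0.333333, 92.3077, 40, 3.75 μs; sum = 136.391 μs.
Propagation delays (d/s per hop): 0.291, 16.4865, 8.88889, 0.256667 μs; sum = 25.923 μs.
End-to-end = 162 μs.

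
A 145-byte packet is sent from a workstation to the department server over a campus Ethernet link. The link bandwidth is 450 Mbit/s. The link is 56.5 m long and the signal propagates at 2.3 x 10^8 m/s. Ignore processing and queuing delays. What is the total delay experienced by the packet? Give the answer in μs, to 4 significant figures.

L = 145 × 8 = 1160 bits.
Transmission delay = L/R = 1160 / 450000000 = 2.57778 μs.
Propagation delay = d/s = 56.5 m / 2.3e+08 m/s = 0.245652 μs.
Total = 2.823 μs.

2.823 μs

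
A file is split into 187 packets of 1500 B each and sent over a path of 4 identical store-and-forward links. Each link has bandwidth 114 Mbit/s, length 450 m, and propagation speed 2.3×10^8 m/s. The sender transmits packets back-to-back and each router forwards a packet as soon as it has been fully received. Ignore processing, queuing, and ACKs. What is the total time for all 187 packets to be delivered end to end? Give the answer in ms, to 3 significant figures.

20.0 ms

Per-hop transmission t_tx = L/R = 12000/114000000 = 0.105263 ms.
Per-hop propagation t_prop = 450/2.3e+08 = 0.00195652 ms.
Pipeline fill: first packet needs 4·t_tx to clear all hops; remaining 186 packets each add one t_tx.
Total = (4+187-1)·t_tx + 4·t_prop = 190·0.105263 + 4·0.00195652 = 20.0 ms.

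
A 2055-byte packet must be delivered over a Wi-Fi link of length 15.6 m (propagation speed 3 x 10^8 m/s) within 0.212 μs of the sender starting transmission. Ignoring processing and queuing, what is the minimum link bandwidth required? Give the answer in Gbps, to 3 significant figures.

103 Gbps

L = 16440 bits.
Propagation delay = 15.6 / 300000000 = 0.052 μs.
Transmission budget = 0.212 − 0.052 = 0.16 μs.
R ≥ L / t_tx = 16440 bits / 1.6e-07 s = 103 Gbps.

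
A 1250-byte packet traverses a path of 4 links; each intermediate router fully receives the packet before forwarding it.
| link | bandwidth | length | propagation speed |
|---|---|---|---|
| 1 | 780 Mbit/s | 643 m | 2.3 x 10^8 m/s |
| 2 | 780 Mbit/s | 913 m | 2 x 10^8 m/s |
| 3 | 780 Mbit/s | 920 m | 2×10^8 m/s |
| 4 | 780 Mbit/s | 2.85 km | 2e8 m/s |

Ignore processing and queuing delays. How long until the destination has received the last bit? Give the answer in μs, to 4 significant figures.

L = 1250 × 8 = 10000 bits.
Transmission delay per hop = L/R = 10000/780000000 = 12.8205 μs; 4 hops → 51.2821 μs.
Propagation delays (d/s per hop): 2.79565, 4.565, 4.6, 14.25 μs; sum = 26.2107 μs.
End-to-end = 77.49 μs.

77.49 μs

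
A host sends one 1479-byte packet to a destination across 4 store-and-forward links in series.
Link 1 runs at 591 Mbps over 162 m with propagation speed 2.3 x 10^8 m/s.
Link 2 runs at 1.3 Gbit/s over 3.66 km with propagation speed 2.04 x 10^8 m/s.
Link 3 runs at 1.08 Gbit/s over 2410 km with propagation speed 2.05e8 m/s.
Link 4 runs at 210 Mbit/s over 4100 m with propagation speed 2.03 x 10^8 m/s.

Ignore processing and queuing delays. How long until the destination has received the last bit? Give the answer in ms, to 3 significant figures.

11.9 ms

L = 1479 × 8 = 11832 bits.
Transmission delays (L/R per hop): 0.0200203, 0.00910154, 0.0109556, 0.0563429 ms; sum = 0.0964203 ms.
Propagation delays (d/s per hop): 0.000704348, 0.0179412, 11.7561, 0.020197 ms; sum = 11.7949 ms.
End-to-end = 11.9 ms.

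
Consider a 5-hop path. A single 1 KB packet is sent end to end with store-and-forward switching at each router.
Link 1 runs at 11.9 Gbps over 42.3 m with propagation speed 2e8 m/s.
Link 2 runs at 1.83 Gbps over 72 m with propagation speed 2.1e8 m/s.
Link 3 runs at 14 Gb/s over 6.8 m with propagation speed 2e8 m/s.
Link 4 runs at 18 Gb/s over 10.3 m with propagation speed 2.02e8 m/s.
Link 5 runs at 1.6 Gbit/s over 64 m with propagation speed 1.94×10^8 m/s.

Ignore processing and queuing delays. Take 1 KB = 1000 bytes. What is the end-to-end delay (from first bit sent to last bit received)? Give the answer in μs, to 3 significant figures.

L = 8000 bits.
Transmission delays (L/R per hop): 0.672269, 4.37158, 0.571429, 0.444444, 5 μs; sum = 11.0597 μs.
Propagation delays (d/s per hop): 0.2115, 0.342857, 0.034, 0.0509901, 0.329897 μs; sum = 0.969244 μs.
End-to-end = 12.0 μs.

12.0 μs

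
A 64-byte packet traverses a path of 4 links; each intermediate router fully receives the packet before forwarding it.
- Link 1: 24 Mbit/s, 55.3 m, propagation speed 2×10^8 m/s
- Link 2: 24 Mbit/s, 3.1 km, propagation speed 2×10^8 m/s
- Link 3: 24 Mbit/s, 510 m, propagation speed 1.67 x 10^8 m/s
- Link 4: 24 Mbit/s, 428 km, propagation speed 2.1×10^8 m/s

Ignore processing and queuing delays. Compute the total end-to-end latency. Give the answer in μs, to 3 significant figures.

2140 μs

L = 64 × 8 = 512 bits.
Transmission delay per hop = L/R = 512/24000000 = 21.3333 μs; 4 hops → 85.3333 μs.
Propagation delays (d/s per hop): 0.2765, 15.5, 3.05389, 2038.1 μs; sum = 2056.93 μs.
End-to-end = 2140 μs.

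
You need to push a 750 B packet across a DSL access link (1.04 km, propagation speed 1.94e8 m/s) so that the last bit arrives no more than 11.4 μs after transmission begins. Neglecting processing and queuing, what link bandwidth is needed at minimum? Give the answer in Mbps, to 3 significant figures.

L = 6000 bits.
Propagation delay = 1040 / 194000000 = 5.36082 μs.
Transmission budget = 11.4 − 5.36082 = 6.03918 μs.
R ≥ L / t_tx = 6000 bits / 6.03918e-06 s = 994 Mbps.

994 Mbps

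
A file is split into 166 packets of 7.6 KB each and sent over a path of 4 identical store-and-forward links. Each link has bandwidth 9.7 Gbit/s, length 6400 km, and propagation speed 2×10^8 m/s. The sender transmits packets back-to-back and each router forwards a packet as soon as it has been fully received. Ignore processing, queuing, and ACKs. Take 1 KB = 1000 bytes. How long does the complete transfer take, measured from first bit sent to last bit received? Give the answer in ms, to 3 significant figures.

129 ms

Per-hop transmission t_tx = L/R = 60800/9700000000 = 0.00626804 ms.
Per-hop propagation t_prop = 6400000/200000000 = 32 ms.
Pipeline fill: first packet needs 4·t_tx to clear all hops; remaining 165 packets each add one t_tx.
Total = (4+166-1)·t_tx + 4·t_prop = 169·0.00626804 + 4·32 = 129 ms.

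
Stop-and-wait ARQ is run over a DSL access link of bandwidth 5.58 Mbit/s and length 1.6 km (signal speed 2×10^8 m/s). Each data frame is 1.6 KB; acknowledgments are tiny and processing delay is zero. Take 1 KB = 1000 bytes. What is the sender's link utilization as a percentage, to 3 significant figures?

t_tx = L/R = 12800/5580000 = 0.00229391 s.
t_prop = 1600/200000000 = 8e-06 s; RTT = 1.6e-05 s.
Cycle = t_tx + RTT = 0.00230991 s.
Utilization = t_tx / cycle = 0.00229391/0.00230991 = 99.3 %.

99.3 %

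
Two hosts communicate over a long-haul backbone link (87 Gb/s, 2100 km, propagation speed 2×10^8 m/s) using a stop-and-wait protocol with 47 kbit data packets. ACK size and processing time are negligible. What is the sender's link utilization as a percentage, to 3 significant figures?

0.00257 %

t_tx = L/R = 47000/87000000000 = 5.4023e-07 s.
t_prop = 2100000/200000000 = 0.0105 s; RTT = 0.021 s.
Cycle = t_tx + RTT = 0.0210005 s.
Utilization = t_tx / cycle = 5.4023e-07/0.0210005 = 0.00257 %.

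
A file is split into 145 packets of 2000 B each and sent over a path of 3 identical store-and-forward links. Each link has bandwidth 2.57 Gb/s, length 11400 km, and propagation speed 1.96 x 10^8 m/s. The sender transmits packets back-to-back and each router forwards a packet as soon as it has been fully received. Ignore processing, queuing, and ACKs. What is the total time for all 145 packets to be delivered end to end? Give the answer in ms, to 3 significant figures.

175 ms

Per-hop transmission t_tx = L/R = 16000/2570000000 = 0.00622568 ms.
Per-hop propagation t_prop = 11400000/196000000 = 58.1633 ms.
Pipeline fill: first packet needs 3·t_tx to clear all hops; remaining 144 packets each add one t_tx.
Total = (3+145-1)·t_tx + 3·t_prop = 147·0.00622568 + 3·58.1633 = 175 ms.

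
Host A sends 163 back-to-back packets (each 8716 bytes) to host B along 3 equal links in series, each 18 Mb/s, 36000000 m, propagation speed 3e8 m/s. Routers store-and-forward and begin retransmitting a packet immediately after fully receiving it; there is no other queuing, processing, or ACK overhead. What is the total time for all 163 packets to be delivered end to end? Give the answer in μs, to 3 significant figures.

999000 μs

Per-hop transmission t_tx = L/R = 69728/18000000 = 3873.78 μs.
Per-hop propagation t_prop = 36000000/300000000 = 120000 μs.
Pipeline fill: first packet needs 3·t_tx to clear all hops; remaining 162 packets each add one t_tx.
Total = (3+163-1)·t_tx + 3·t_prop = 165·3873.78 + 3·120000 = 999000 μs.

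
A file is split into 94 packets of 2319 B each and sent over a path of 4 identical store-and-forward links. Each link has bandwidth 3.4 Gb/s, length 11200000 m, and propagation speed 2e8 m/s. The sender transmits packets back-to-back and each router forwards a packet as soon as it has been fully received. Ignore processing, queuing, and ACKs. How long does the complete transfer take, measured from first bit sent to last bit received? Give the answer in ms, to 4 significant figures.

Per-hop transmission t_tx = L/R = 18552/3400000000 = 0.00545647 ms.
Per-hop propagation t_prop = 11200000/200000000 = 56 ms.
Pipeline fill: first packet needs 4·t_tx to clear all hops; remaining 93 packets each add one t_tx.
Total = (4+94-1)·t_tx + 4·t_prop = 97·0.00545647 + 4·56 = 224.5 ms.

224.5 ms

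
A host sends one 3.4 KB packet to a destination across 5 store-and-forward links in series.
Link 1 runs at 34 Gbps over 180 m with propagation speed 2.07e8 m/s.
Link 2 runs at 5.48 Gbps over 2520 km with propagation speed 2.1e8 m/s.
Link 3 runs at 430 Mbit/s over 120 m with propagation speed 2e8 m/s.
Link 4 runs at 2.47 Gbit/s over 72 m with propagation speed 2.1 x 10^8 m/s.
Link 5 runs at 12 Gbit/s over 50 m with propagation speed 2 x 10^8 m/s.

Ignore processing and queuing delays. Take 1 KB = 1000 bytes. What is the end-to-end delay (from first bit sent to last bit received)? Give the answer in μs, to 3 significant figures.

L = 27200 bits.
Transmission delays (L/R per hop): 0.8, 4.9635, 63.2558, 11.0121, 2.26667 μs; sum = 82.2981 μs.
Propagation delays (d/s per hop): 0.869565, 12000, 0.6, 0.342857, 0.25 μs; sum = 12002.1 μs.
End-to-end = 12100 μs.

12100 μs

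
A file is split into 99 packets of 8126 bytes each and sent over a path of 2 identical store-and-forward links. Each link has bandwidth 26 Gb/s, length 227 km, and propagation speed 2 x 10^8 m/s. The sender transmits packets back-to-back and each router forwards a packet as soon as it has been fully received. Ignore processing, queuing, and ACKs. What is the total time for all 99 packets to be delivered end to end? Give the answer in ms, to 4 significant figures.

2.520 ms

Per-hop transmission t_tx = L/R = 65008/26000000000 = 0.00250031 ms.
Per-hop propagation t_prop = 227000/200000000 = 1.135 ms.
Pipeline fill: first packet needs 2·t_tx to clear all hops; remaining 98 packets each add one t_tx.
Total = (2+99-1)·t_tx + 2·t_prop = 100·0.00250031 + 2·1.135 = 2.520 ms.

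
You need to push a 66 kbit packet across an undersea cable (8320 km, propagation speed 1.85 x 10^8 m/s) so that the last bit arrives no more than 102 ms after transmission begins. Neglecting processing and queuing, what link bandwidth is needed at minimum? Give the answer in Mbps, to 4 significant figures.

1.157 Mbps

Propagation delay = 8320000 / 185000000 = 44.973 ms.
Transmission budget = 102 − 44.973 = 57.027 ms.
R ≥ L / t_tx = 66000 bits / 0.057027 s = 1.157 Mbps.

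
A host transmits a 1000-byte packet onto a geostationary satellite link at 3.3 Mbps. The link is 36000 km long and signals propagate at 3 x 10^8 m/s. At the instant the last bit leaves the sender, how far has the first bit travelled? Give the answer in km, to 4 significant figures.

t_tx = L/R = 8000/3300000 = 0.00242424 s.
Distance = s × t_tx = 300000000 × 0.00242424 = 727.3 km.

727.3 km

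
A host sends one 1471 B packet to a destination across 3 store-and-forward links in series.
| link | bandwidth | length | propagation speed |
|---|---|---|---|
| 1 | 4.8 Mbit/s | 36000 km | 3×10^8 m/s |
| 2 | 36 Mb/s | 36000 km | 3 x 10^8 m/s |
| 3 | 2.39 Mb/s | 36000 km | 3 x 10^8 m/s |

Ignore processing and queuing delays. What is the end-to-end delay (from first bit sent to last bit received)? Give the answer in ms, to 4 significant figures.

L = 1471 × 8 = 11768 bits.
Transmission delays (L/R per hop): 2.45167, 0.326889, 4.92385 ms; sum = 7.7024 ms.
Propagation delays (d/s per hop): 120, 120, 120 ms; sum = 360 ms.
End-to-end = 367.7 ms.

367.7 ms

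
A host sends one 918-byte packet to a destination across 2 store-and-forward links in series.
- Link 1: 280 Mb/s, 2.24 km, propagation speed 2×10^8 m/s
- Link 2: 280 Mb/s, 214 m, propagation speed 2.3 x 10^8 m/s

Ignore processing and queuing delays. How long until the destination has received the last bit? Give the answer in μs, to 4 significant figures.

L = 918 × 8 = 7344 bits.
Transmission delay per hop = L/R = 7344/280000000 = 26.2286 μs; 2 hops → 52.4571 μs.
Propagation delays (d/s per hop): 11.2, 0.930435 μs; sum = 12.1304 μs.
End-to-end = 64.59 μs.

64.59 μs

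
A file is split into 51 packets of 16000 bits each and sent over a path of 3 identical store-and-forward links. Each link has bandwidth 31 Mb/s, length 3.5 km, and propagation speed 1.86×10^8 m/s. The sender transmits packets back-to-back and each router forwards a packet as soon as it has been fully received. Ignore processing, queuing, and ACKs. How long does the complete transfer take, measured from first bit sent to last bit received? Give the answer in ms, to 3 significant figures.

Per-hop transmission t_tx = L/R = 16000/31000000 = 0.516129 ms.
Per-hop propagation t_prop = 3500/186000000 = 0.0188172 ms.
Pipeline fill: first packet needs 3·t_tx to clear all hops; remaining 50 packets each add one t_tx.
Total = (3+51-1)·t_tx + 3·t_prop = 53·0.516129 + 3·0.0188172 = 27.4 ms.

27.4 ms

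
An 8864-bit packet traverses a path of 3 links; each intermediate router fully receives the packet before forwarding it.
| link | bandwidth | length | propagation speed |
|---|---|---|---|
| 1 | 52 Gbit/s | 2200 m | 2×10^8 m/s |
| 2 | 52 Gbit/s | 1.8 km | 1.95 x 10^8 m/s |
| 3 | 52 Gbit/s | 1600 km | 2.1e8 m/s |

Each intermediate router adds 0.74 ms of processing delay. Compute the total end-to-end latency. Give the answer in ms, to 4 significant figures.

9.120 ms

Transmission delay per hop = L/R = 8864/52000000000 = 0.000170462 ms; 3 hops → 0.000511385 ms.
Propagation delays (d/s per hop): 0.011, 0.00923077, 7.61905 ms; sum = 7.63928 ms.
Processing at 2 router(s): 2 × 0.74 ms = 1.48 ms.
End-to-end = 9.120 ms.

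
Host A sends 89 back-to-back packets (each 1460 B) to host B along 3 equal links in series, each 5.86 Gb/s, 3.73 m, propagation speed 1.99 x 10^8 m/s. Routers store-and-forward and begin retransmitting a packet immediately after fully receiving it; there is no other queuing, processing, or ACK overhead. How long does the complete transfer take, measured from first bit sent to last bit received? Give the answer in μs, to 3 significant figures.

Per-hop transmission t_tx = L/R = 11680/5860000000 = 1.99317 μs.
Per-hop propagation t_prop = 3.73/199000000 = 0.0187437 μs.
Pipeline fill: first packet needs 3·t_tx to clear all hops; remaining 88 packets each add one t_tx.
Total = (3+89-1)·t_tx + 3·t_prop = 91·1.99317 + 3·0.0187437 = 181 μs.

181 μs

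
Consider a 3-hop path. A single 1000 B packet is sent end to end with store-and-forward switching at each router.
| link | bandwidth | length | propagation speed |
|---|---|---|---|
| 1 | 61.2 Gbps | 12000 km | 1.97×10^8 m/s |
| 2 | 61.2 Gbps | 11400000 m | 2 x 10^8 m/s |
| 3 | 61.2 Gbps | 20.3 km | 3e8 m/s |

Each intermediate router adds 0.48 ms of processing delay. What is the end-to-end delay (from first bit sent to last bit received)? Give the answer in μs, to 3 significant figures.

L = 1000 × 8 = 8000 bits.
Transmission delay per hop = L/R = 8000/61200000000 = 0.130719 μs; 3 hops → 0.392157 μs.
Propagation delays (d/s per hop): 60913.7, 57000, 67.6667 μs; sum = 117981 μs.
Processing at 2 router(s): 2 × 0.48 ms = 960 μs.
End-to-end = 119000 μs.

119000 μs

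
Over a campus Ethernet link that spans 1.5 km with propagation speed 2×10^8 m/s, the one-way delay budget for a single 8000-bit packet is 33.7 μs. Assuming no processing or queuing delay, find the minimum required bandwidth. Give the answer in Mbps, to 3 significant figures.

Propagation delay = 1500 / 200000000 = 7.5 μs.
Transmission budget = 33.7 − 7.5 = 26.2 μs.
R ≥ L / t_tx = 8000 bits / 2.62e-05 s = 305 Mbps.

305 Mbps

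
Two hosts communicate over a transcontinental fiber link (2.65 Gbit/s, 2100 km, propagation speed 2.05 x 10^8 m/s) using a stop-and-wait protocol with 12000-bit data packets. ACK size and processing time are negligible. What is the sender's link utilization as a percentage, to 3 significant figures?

t_tx = L/R = 12000/2650000000 = 4.5283e-06 s.
t_prop = 2100000/2.05e+08 = 0.0102439 s; RTT = 0.0204878 s.
Cycle = t_tx + RTT = 0.0204923 s.
Utilization = t_tx / cycle = 4.5283e-06/0.0204923 = 0.0221 %.

0.0221 %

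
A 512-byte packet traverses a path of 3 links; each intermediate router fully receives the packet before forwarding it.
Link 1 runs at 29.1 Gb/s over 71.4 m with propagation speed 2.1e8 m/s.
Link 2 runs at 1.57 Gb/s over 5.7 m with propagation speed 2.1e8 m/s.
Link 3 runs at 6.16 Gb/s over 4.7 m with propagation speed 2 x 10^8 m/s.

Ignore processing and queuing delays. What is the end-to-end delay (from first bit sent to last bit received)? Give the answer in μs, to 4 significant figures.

3.805 μs

L = 512 × 8 = 4096 bits.
Transmission delays (L/R per hop): 0.140756, 2.60892, 0.664935 μs; sum = 3.41461 μs.
Propagation delays (d/s per hop): 0.34, 0.0271429, 0.0235 μs; sum = 0.390643 μs.
End-to-end = 3.805 μs.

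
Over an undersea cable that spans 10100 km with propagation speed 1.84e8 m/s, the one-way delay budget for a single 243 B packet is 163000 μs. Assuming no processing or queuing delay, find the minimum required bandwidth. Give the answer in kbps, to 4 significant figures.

17.98 kbps

L = 1944 bits.
Propagation delay = 10100000 / 184000000 = 54891.3 μs.
Transmission budget = 163000 − 54891.3 = 108109 μs.
R ≥ L / t_tx = 1944 bits / 0.108109 s = 17.98 kbps.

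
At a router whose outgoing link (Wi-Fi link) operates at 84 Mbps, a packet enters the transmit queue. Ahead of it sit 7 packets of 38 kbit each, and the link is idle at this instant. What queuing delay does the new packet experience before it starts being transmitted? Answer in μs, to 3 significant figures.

3170 μs

Each queued packet: L/R = 38000/84000000 = 452.381 μs.
7 queued → 3166.67 μs.
Queuing delay = 3170 μs.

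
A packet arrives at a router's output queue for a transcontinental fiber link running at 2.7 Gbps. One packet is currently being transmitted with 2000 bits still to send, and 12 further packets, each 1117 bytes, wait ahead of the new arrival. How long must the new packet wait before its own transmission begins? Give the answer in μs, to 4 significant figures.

Each queued packet: L/R = 8936/2700000000 = 3.30963 μs.
12 queued → 39.7156 μs.
Plus remaining 2000 bits of current packet: 0.740741 μs.
Queuing delay = 40.46 μs.

40.46 μs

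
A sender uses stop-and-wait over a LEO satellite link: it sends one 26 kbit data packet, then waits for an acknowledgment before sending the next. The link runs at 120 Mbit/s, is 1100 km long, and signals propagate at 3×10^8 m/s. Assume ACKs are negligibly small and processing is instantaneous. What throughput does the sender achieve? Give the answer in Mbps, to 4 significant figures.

t_tx = L/R = 26000/120000000 = 0.000216667 s.
t_prop = 1100000/300000000 = 0.00366667 s; RTT = 0.00733333 s.
Cycle = t_tx + RTT = 0.00755 s.
Throughput = L / cycle = 26000 / 0.00755 = 3.444 Mbps.

3.444 Mbps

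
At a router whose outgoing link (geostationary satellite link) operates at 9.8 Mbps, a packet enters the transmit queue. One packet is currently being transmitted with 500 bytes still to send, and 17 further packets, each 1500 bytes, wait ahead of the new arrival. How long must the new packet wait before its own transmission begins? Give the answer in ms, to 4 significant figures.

Each queued packet: L/R = 12000/9800000 = 1.22449 ms.
17 queued → 20.8163 ms.
Plus remaining 4000 bits of current packet: 0.408163 ms.
Queuing delay = 21.22 ms.

21.22 ms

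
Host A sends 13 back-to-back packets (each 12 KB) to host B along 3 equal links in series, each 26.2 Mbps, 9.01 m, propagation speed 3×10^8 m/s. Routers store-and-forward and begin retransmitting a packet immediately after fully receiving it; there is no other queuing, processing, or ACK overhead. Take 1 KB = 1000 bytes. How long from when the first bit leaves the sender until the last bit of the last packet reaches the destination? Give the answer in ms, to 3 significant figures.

Per-hop transmission t_tx = L/R = 96000/26200000 = 3.66412 ms.
Per-hop propagation t_prop = 9.01/300000000 = 3.00333e-05 ms.
Pipeline fill: first packet needs 3·t_tx to clear all hops; remaining 12 packets each add one t_tx.
Total = (3+13-1)·t_tx + 3·t_prop = 15·3.66412 + 3·3.00333e-05 = 55.0 ms.

55.0 ms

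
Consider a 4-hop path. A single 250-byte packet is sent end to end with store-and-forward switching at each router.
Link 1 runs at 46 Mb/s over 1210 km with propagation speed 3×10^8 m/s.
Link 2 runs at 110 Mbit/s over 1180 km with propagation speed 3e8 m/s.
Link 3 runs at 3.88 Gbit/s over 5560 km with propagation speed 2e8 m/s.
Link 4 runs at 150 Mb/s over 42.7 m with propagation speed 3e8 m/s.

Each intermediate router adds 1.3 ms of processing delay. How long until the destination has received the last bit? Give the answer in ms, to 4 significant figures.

39.74 ms

L = 250 × 8 = 2000 bits.
Transmission delays (L/R per hop): 0.0434783, 0.0181818, 0.000515464, 0.0133333 ms; sum = 0.0755089 ms.
Propagation delays (d/s per hop): 4.03333, 3.93333, 27.8, 0.000142333 ms; sum = 35.7668 ms.
Processing at 3 router(s): 3 × 1.3 ms = 3.9 ms.
End-to-end = 39.74 ms.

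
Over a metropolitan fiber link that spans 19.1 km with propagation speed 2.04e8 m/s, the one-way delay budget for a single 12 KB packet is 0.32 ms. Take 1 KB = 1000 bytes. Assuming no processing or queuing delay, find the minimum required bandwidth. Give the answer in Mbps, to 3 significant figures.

L = 96000 bits.
Propagation delay = 19100 / 204000000 = 0.0936275 ms.
Transmission budget = 0.32 − 0.0936275 = 0.226373 ms.
R ≥ L / t_tx = 96000 bits / 0.000226373 s = 424 Mbps.

424 Mbps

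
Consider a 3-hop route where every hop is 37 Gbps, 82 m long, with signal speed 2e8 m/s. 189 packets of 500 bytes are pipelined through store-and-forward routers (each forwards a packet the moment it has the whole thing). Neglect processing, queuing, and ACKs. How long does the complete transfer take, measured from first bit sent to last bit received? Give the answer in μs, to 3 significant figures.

21.9 μs

Per-hop transmission t_tx = L/R = 4000/37000000000 = 0.108108 μs.
Per-hop propagation t_prop = 82/200000000 = 0.41 μs.
Pipeline fill: first packet needs 3·t_tx to clear all hops; remaining 188 packets each add one t_tx.
Total = (3+189-1)·t_tx + 3·t_prop = 191·0.108108 + 3·0.41 = 21.9 μs.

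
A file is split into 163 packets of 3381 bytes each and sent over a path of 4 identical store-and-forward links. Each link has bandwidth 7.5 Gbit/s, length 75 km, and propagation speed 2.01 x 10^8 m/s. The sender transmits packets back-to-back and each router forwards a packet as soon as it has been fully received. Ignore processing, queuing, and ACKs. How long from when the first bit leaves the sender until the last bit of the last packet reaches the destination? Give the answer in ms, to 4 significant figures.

Per-hop transmission t_tx = L/R = 27048/7500000000 = 0.0036064 ms.
Per-hop propagation t_prop = 75000/2.01e+08 = 0.373134 ms.
Pipeline fill: first packet needs 4·t_tx to clear all hops; remaining 162 packets each add one t_tx.
Total = (4+163-1)·t_tx + 4·t_prop = 166·0.0036064 + 4·0.373134 = 2.091 ms.

2.091 ms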